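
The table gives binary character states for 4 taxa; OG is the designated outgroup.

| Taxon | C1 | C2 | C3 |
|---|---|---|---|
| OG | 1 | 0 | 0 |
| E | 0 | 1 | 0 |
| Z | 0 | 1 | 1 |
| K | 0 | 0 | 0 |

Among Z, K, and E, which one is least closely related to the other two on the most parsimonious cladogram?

Character polarity is set by the outgroup: the derived state is whichever differs from the outgroup's state, so for C1 the derived state is '0', and for the remaining characters it is '1'.
All ingroup taxa share the derived state '0' for C1; it defines the ingroup but does not resolve relationships within it.
Only E and Z show the derived state '1' for C2, supporting them as a clade.
C3: derived state '1' in Z only — an autapomorphy, so it tells us nothing about relationships among taxa.
Most parsimonious ingroup topology: ((E,Z),K).
E and Z share a more recent common ancestor with each other than either does with K, so K is the least closely related of the three.

K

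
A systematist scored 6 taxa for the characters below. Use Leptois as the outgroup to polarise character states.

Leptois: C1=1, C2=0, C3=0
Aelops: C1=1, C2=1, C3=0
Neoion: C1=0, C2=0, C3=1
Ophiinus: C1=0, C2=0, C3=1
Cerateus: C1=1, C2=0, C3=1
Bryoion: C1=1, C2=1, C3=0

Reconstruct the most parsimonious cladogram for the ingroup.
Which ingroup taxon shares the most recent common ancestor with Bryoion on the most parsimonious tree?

Character polarity is set by the outgroup: the derived state is whichever differs from the outgroup's state, so for C1 the derived state is '0', and for the remaining characters it is '1'.
Only Neoion and Ophiinus show the derived state '0' for C1, supporting them as a clade.
C2 (derived state '1') is shared by Aelops and Bryoion — a synapomorphy uniting that clade.
C3: derived state '1' in Cerateus, Neoion, and Ophiinus only — synapomorphy for {Cerateus, Neoion, Ophiinus}.
Most parsimonious ingroup topology: ((Aelops,Bryoion),((Neoion,Ophiinus),Cerateus)).
Bryoion and Aelops form a cherry on this tree, so they are sister taxa.

Aelops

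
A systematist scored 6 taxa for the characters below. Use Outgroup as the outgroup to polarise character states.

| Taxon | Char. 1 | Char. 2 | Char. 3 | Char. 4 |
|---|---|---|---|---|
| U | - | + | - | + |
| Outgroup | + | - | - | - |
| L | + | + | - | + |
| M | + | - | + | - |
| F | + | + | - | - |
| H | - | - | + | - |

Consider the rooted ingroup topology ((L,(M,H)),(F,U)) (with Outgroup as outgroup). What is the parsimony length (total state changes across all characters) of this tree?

7

Map each character onto ((L,(M,H)),(F,U)) (rooted by Outgroup) and count the minimum state changes it requires (Fitch parsimony):
Char. 1: 2; Char. 2: 2; Char. 3: 1; Char. 4: 2.
Total tree length = 7.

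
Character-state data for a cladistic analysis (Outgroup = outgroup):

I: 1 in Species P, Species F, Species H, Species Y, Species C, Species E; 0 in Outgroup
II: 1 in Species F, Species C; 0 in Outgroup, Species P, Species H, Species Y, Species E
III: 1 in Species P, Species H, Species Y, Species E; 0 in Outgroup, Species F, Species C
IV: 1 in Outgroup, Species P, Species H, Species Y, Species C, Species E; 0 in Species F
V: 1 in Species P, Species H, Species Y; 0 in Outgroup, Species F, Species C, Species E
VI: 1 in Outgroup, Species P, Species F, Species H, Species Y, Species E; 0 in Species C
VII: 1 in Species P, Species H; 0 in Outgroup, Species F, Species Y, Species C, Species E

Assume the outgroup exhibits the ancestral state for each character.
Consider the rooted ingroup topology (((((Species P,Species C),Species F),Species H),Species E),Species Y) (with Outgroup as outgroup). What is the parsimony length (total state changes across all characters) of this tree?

13

Map each character onto (((((Species P,Species C),Species F),Species H),Species E),Species Y) (rooted by Outgroup) and count the minimum state changes it requires (Fitch parsimony):
I: 1; II: 2; III: 3; IV: 1; V: 3; VI: 1; VII: 2.
Total tree length = 13.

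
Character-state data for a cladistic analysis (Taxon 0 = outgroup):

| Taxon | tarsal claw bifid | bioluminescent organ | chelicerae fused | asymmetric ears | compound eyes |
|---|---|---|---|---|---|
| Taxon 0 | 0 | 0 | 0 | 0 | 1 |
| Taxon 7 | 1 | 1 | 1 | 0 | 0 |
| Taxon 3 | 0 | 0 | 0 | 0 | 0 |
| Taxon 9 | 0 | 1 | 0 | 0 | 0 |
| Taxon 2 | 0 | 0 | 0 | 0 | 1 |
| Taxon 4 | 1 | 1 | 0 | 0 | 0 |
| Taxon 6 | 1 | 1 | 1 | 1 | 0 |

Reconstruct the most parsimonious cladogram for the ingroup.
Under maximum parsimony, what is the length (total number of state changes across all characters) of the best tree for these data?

Character polarity is set by the outgroup: the derived state is whichever differs from the outgroup's state, so for compound eyes the derived state is '0', and for the remaining characters it is '1'.
tarsal claw bifid (derived state '1') is shared by Taxon 4, Taxon 6, and Taxon 7 — a synapomorphy uniting that clade.
Only Taxon 4, Taxon 6, Taxon 7, and Taxon 9 show the derived state '1' for bioluminescent organ, supporting them as a clade.
chelicerae fused: derived state '1' in Taxon 6 and Taxon 7 only — synapomorphy for {Taxon 6, Taxon 7}.
asymmetric ears (derived state '1') is unique to Taxon 6 (autapomorphy; uninformative for grouping).
compound eyes (derived state '0') is shared by Taxon 3, Taxon 4, Taxon 6, Taxon 7, and Taxon 9 — a synapomorphy uniting that clade.
Most parsimonious ingroup topology: (((((Taxon 7,Taxon 6),Taxon 4),Taxon 9),Taxon 3),Taxon 2).
Changes per character on this tree: tarsal claw bifid: 1; bioluminescent organ: 1; chelicerae fused: 1; asymmetric ears: 1; compound eyes: 1.
Total = 5.

5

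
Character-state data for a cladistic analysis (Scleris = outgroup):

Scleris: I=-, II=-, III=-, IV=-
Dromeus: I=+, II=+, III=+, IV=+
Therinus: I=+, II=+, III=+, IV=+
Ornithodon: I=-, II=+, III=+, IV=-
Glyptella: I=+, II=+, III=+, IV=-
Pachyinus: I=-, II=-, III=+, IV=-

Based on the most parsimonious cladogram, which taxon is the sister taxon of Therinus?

The outgroup has state '-' for every character, so '+' is the derived state throughout.
Only Dromeus, Glyptella, and Therinus show the derived state '+' for I, supporting them as a clade.
II: derived state '+' in Dromeus, Glyptella, Ornithodon, and Therinus only — synapomorphy for {Dromeus, Glyptella, Ornithodon, Therinus}.
III (derived state '+') is shared by all ingroup taxa — unites the whole ingroup.
Only Dromeus and Therinus show the derived state '+' for IV, supporting them as a clade.
Most parsimonious ingroup topology: ((((Dromeus,Therinus),Glyptella),Ornithodon),Pachyinus).
Therinus and Dromeus form a cherry on this tree, so they are sister taxa.

Dromeus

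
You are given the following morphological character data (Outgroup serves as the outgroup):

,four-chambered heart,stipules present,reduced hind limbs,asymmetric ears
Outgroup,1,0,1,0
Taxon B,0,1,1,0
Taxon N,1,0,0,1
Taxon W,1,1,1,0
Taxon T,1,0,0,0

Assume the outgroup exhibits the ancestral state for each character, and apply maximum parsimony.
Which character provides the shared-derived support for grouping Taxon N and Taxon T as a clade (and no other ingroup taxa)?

reduced hind limbs

Character polarity is set by the outgroup: the derived state is whichever differs from the outgroup's state, so for four-chambered heart, reduced hind limbs the derived state is '0', and for the remaining characters it is '1'.
four-chambered heart (derived state '0') is unique to Taxon B (autapomorphy; uninformative for grouping).
stipules present: derived state '1' in Taxon B and Taxon W only — synapomorphy for {Taxon B, Taxon W}.
Only Taxon N and Taxon T show the derived state '0' for reduced hind limbs, supporting them as a clade.
asymmetric ears: derived state '1' in Taxon N only — an autapomorphy, so it tells us nothing about relationships among taxa.
Most parsimonious ingroup topology: ((Taxon B,Taxon W),(Taxon N,Taxon T)).
The clade {Taxon N, Taxon T} is supported by reduced hind limbs: its derived state '0' occurs in exactly those taxa and in no other taxon (including the outgroup).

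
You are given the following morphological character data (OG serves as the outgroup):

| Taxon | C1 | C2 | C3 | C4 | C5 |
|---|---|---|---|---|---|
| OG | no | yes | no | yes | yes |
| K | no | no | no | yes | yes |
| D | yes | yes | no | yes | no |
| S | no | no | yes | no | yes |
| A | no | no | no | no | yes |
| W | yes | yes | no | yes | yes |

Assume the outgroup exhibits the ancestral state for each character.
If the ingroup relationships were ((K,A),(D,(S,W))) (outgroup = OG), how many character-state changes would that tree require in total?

8

Map each character onto ((K,A),(D,(S,W))) (rooted by OG) and count the minimum state changes it requires (Fitch parsimony):
C1: 2; C2: 2; C3: 1; C4: 2; C5: 1.
Total tree length = 8.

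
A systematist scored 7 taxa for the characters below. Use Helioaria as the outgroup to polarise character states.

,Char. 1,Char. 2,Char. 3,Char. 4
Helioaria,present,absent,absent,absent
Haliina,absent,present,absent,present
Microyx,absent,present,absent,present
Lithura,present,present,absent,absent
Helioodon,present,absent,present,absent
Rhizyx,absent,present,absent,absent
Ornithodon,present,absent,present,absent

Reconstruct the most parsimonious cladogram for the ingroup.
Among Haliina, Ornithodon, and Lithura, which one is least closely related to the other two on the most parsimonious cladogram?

Ornithodon

Character polarity is set by the outgroup: the derived state is whichever differs from the outgroup's state, so for Char. 1 the derived state is 'absent', and for the remaining characters it is 'present'.
Only Haliina, Microyx, and Rhizyx show the derived state 'absent' for Char. 1, supporting them as a clade.
Char. 2 (derived state 'present') is shared by Haliina, Lithura, Microyx, and Rhizyx — a synapomorphy uniting that clade.
Char. 3: derived state 'present' in Helioodon and Ornithodon only — synapomorphy for {Helioodon, Ornithodon}.
Only Haliina and Microyx show the derived state 'present' for Char. 4, supporting them as a clade.
Most parsimonious ingroup topology: ((((Haliina,Microyx),Rhizyx),Lithura),(Helioodon,Ornithodon)).
Lithura and Haliina share a more recent common ancestor with each other than either does with Ornithodon, so Ornithodon is the least closely related of the three.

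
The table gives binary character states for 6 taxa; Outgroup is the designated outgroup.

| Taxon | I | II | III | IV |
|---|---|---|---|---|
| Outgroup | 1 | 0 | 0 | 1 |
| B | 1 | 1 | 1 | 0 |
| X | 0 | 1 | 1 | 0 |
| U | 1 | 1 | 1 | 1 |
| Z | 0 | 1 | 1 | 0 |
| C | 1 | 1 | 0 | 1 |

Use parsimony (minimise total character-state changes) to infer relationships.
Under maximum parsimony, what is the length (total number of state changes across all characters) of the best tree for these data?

4

Character polarity is set by the outgroup: the derived state is whichever differs from the outgroup's state, so for I, IV the derived state is '0', and for the remaining characters it is '1'.
I: derived state '0' in X and Z only — synapomorphy for {X, Z}.
II (derived state '1') is shared by all ingroup taxa — unites the whole ingroup.
III: derived state '1' in B, U, X, and Z only — synapomorphy for {B, U, X, Z}.
Only B, X, and Z show the derived state '0' for IV, supporting them as a clade.
Most parsimonious ingroup topology: (((B,(X,Z)),U),C).
Changes per character on this tree: I: 1; II: 1; III: 1; IV: 1.
Total = 4.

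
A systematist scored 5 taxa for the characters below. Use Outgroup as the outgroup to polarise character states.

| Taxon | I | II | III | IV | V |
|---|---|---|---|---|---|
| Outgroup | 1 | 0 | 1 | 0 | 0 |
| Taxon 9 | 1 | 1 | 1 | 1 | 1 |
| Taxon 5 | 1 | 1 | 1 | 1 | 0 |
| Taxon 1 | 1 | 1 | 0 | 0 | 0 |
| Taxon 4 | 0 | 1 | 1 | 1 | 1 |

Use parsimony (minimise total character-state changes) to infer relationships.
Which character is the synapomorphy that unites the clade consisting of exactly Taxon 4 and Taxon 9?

V

Character polarity is set by the outgroup: the derived state is whichever differs from the outgroup's state, so for I, III the derived state is '0', and for the remaining characters it is '1'.
I (derived state '0') is unique to Taxon 4 (autapomorphy; uninformative for grouping).
All ingroup taxa share the derived state '1' for II; it defines the ingroup but does not resolve relationships within it.
III (derived state '0') is unique to Taxon 1 (autapomorphy; uninformative for grouping).
IV: derived state '1' in Taxon 4, Taxon 5, and Taxon 9 only — synapomorphy for {Taxon 4, Taxon 5, Taxon 9}.
Only Taxon 4 and Taxon 9 show the derived state '1' for V, supporting them as a clade.
Most parsimonious ingroup topology: (((Taxon 9,Taxon 4),Taxon 5),Taxon 1).
The clade {Taxon 4, Taxon 9} is supported by V: its derived state '1' occurs in exactly those taxa and in no other taxon (including the outgroup).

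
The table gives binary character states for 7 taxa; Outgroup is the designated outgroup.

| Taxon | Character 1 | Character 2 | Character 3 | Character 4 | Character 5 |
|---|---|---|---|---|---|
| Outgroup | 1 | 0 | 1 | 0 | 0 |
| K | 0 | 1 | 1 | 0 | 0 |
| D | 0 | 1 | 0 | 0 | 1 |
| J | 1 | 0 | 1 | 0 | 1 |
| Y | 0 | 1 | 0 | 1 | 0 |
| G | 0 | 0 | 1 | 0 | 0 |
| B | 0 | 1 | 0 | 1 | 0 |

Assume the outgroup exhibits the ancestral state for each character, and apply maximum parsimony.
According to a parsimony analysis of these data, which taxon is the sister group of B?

Y

Character polarity is set by the outgroup: the derived state is whichever differs from the outgroup's state, so for Character 1, Character 3 the derived state is '0', and for the remaining characters it is '1'.
Character 1 (derived state '0') is shared by B, D, G, K, and Y — a synapomorphy uniting that clade.
Character 2 (derived state '1') is shared by B, D, K, and Y — a synapomorphy uniting that clade.
Only B, D, and Y show the derived state '0' for Character 3, supporting them as a clade.
Only B and Y show the derived state '1' for Character 4, supporting them as a clade.
Character 5 groups D and J, which is incompatible with the clades supported by the remaining characters; treating it as convergent (homoplasy) costs fewer steps than any alternative tree.
Most parsimonious ingroup topology: (((K,(D,(Y,B))),G),J).
B and Y form a cherry on this tree, so they are sister taxa.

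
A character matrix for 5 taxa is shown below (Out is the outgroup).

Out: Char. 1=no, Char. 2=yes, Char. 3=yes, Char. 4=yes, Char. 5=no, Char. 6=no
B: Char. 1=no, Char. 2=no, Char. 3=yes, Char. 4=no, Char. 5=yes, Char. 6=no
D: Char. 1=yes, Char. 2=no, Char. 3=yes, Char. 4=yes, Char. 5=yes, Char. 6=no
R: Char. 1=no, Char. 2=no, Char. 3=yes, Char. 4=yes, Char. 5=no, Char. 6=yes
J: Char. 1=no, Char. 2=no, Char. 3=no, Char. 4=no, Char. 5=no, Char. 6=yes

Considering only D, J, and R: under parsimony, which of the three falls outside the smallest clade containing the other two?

D

Character polarity is set by the outgroup: the derived state is whichever differs from the outgroup's state, so for Char. 2, Char. 3, Char. 4 the derived state is 'no', and for the remaining characters it is 'yes'.
Char. 1: derived state 'yes' in D only — an autapomorphy, so it tells us nothing about relationships among taxa.
All ingroup taxa share the derived state 'no' for Char. 2; it defines the ingroup but does not resolve relationships within it.
Char. 3 (derived state 'no') is unique to J (autapomorphy; uninformative for grouping).
Char. 4 (state 'no') occurs in B and J but conflicts with the nesting implied by the other characters — most parsimoniously interpreted as homoplasy.
Char. 5 (derived state 'yes') is shared by B and D — a synapomorphy uniting that clade.
Char. 6: derived state 'yes' in J and R only — synapomorphy for {J, R}.
Most parsimonious ingroup topology: ((B,D),(R,J)).
R and J share a more recent common ancestor with each other than either does with D, so D is the least closely related of the three.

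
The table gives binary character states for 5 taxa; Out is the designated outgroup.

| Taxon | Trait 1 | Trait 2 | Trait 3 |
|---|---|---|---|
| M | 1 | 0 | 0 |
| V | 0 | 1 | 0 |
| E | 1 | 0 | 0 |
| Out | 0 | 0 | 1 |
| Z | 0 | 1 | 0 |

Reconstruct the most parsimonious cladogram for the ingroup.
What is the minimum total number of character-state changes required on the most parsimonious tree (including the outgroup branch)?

3

Character polarity is set by the outgroup: the derived state is whichever differs from the outgroup's state, so for Trait 3 the derived state is '0', and for the remaining characters it is '1'.
Only E and M show the derived state '1' for Trait 1, supporting them as a clade.
Trait 2 (derived state '1') is shared by V and Z — a synapomorphy uniting that clade.
Trait 3 (derived state '0') is shared by all ingroup taxa — unites the whole ingroup.
Most parsimonious ingroup topology: ((M,E),(Z,V)).
Changes per character on this tree: Trait 1: 1; Trait 2: 1; Trait 3: 1.
Total = 3.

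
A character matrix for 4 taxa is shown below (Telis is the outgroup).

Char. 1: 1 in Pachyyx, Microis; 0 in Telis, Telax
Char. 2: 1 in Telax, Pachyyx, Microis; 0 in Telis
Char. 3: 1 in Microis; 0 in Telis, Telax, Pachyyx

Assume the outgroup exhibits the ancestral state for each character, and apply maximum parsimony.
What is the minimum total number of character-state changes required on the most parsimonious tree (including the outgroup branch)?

The outgroup has state '0' for every character, so '1' is the derived state throughout.
Only Microis and Pachyyx show the derived state '1' for Char. 1, supporting them as a clade.
All ingroup taxa share the derived state '1' for Char. 2; it defines the ingroup but does not resolve relationships within it.
Char. 3: derived state '1' in Microis only — an autapomorphy, so it tells us nothing about relationships among taxa.
Most parsimonious ingroup topology: (Telax,(Pachyyx,Microis)).
Changes per character on this tree: Char. 1: 1; Char. 2: 1; Char. 3: 1.
Total = 3.

3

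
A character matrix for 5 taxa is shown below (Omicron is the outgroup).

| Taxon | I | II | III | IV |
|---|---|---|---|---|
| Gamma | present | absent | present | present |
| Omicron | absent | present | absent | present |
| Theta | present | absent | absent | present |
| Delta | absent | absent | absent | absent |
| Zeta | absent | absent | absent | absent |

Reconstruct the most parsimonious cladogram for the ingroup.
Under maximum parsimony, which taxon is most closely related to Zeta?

Delta

Character polarity is set by the outgroup: the derived state is whichever differs from the outgroup's state, so for II, IV the derived state is 'absent', and for the remaining characters it is 'present'.
I (derived state 'present') is shared by Gamma and Theta — a synapomorphy uniting that clade.
All ingroup taxa share the derived state 'absent' for II; it defines the ingroup but does not resolve relationships within it.
III: derived state 'present' in Gamma only — an autapomorphy, so it tells us nothing about relationships among taxa.
IV: derived state 'absent' in Delta and Zeta only — synapomorphy for {Delta, Zeta}.
Most parsimonious ingroup topology: ((Zeta,Delta),(Gamma,Theta)).
Zeta and Delta form a cherry on this tree, so they are sister taxa.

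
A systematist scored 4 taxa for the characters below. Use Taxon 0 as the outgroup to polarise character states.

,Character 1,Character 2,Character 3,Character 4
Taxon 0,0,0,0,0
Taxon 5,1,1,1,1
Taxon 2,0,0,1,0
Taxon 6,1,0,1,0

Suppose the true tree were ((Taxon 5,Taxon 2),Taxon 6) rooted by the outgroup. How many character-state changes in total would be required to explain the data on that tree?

5

Map each character onto ((Taxon 5,Taxon 2),Taxon 6) (rooted by Taxon 0) and count the minimum state changes it requires (Fitch parsimony):
Character 1: 2; Character 2: 1; Character 3: 1; Character 4: 1.
Total tree length = 5.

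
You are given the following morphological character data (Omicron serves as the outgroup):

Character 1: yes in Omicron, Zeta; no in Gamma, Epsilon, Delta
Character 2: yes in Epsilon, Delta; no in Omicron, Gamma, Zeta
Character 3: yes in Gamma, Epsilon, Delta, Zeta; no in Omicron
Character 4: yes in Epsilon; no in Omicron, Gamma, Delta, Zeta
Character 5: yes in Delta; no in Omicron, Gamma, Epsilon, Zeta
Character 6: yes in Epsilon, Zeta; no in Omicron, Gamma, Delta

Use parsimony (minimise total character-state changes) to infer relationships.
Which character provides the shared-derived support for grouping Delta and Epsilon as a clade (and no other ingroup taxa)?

Character 2

Character polarity is set by the outgroup: the derived state is whichever differs from the outgroup's state, so for Character 1 the derived state is 'no', and for the remaining characters it is 'yes'.
Only Delta, Epsilon, and Gamma show the derived state 'no' for Character 1, supporting them as a clade.
Character 2: derived state 'yes' in Delta and Epsilon only — synapomorphy for {Delta, Epsilon}.
Character 3 (derived state 'yes') is shared by all ingroup taxa — unites the whole ingroup.
Character 4: derived state 'yes' in Epsilon only — an autapomorphy, so it tells us nothing about relationships among taxa.
Character 5 (derived state 'yes') is unique to Delta (autapomorphy; uninformative for grouping).
Character 6 groups Epsilon and Zeta, which is incompatible with the clades supported by the remaining characters; treating it as convergent (homoplasy) costs fewer steps than any alternative tree.
Most parsimonious ingroup topology: ((Gamma,(Epsilon,Delta)),Zeta).
The clade {Delta, Epsilon} is supported by Character 2: its derived state 'yes' occurs in exactly those taxa and in no other taxon (including the outgroup).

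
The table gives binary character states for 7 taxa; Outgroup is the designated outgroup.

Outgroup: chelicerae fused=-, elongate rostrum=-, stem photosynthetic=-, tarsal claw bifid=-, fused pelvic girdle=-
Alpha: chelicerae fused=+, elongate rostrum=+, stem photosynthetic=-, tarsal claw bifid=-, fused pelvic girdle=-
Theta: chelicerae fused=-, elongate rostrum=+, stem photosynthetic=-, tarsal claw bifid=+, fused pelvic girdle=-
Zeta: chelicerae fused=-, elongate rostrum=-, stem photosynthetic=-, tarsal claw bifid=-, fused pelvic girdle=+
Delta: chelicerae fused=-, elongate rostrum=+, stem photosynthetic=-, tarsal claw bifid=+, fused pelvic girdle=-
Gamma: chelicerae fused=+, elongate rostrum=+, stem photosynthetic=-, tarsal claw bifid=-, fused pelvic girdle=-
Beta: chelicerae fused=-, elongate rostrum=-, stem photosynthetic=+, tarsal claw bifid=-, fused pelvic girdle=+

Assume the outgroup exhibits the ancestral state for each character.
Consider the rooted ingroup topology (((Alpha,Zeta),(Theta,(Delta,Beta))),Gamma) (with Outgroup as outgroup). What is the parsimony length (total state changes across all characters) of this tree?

Map each character onto (((Alpha,Zeta),(Theta,(Delta,Beta))),Gamma) (rooted by Outgroup) and count the minimum state changes it requires (Fitch parsimony):
chelicerae fused: 2; elongate rostrum: 3; stem photosynthetic: 1; tarsal claw bifid: 2; fused pelvic girdle: 2.
Total tree length = 10.

10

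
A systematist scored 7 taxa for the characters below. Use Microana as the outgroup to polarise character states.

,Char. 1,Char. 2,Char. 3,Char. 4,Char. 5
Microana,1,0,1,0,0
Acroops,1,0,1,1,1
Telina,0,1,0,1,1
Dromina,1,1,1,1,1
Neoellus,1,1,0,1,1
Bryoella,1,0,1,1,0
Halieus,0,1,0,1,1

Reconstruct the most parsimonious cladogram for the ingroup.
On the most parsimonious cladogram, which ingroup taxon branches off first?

Character polarity is set by the outgroup: the derived state is whichever differs from the outgroup's state, so for Char. 1, Char. 3 the derived state is '0', and for the remaining characters it is '1'.
Char. 1 (derived state '0') is shared by Halieus and Telina — a synapomorphy uniting that clade.
Char. 2 (derived state '1') is shared by Dromina, Halieus, Neoellus, and Telina — a synapomorphy uniting that clade.
Char. 3: derived state '0' in Halieus, Neoellus, and Telina only — synapomorphy for {Halieus, Neoellus, Telina}.
Char. 4 (derived state '1') is shared by all ingroup taxa — unites the whole ingroup.
Char. 5: derived state '1' in Acroops, Dromina, Halieus, Neoellus, and Telina only — synapomorphy for {Acroops, Dromina, Halieus, Neoellus, Telina}.
Most parsimonious ingroup topology: ((Acroops,(((Telina,Halieus),Neoellus),Dromina)),Bryoella).
Bryoella is sister to the clade containing all other ingroup taxa, so it is the earliest-diverging (most basal) ingroup lineage.

Bryoella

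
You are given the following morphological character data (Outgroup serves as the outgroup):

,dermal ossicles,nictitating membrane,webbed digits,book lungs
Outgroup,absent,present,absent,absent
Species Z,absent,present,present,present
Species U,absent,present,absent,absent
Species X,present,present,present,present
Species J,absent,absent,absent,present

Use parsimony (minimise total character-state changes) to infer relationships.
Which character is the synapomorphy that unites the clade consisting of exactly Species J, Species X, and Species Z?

Character polarity is set by the outgroup: the derived state is whichever differs from the outgroup's state, so for nictitating membrane the derived state is 'absent', and for the remaining characters it is 'present'.
dermal ossicles (derived state 'present') is unique to Species X (autapomorphy; uninformative for grouping).
nictitating membrane (derived state 'absent') is unique to Species J (autapomorphy; uninformative for grouping).
webbed digits (derived state 'present') is shared by Species X and Species Z — a synapomorphy uniting that clade.
book lungs (derived state 'present') is shared by Species J, Species X, and Species Z — a synapomorphy uniting that clade.
Most parsimonious ingroup topology: (((Species Z,Species X),Species J),Species U).
The clade {Species J, Species X, Species Z} is supported by book lungs: its derived state 'present' occurs in exactly those taxa and in no other taxon (including the outgroup).

book lungs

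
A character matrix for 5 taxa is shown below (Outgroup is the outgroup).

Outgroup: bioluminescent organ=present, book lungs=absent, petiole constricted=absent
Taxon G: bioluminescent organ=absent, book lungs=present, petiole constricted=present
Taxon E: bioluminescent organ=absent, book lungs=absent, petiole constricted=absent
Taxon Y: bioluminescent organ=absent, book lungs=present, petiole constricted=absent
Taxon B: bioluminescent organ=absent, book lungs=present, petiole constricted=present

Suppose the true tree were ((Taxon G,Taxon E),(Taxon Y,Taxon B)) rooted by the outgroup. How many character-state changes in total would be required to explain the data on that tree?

5

Map each character onto ((Taxon G,Taxon E),(Taxon Y,Taxon B)) (rooted by Outgroup) and count the minimum state changes it requires (Fitch parsimony):
bioluminescent organ: 1; book lungs: 2; petiole constricted: 2.
Total tree length = 5.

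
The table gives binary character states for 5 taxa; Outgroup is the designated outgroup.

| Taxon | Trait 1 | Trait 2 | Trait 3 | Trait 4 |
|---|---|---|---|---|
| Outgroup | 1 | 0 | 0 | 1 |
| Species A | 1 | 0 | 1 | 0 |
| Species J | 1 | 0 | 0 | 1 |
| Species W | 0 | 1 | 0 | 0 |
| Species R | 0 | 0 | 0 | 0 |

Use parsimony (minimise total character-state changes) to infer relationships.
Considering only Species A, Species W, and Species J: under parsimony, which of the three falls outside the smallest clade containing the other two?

Species J

Character polarity is set by the outgroup: the derived state is whichever differs from the outgroup's state, so for Trait 1, Trait 4 the derived state is '0', and for the remaining characters it is '1'.
Trait 1 (derived state '0') is shared by Species R and Species W — a synapomorphy uniting that clade.
Trait 2: derived state '1' in Species W only — an autapomorphy, so it tells us nothing about relationships among taxa.
Trait 3 (derived state '1') is unique to Species A (autapomorphy; uninformative for grouping).
Only Species A, Species R, and Species W show the derived state '0' for Trait 4, supporting them as a clade.
Most parsimonious ingroup topology: ((Species A,(Species W,Species R)),Species J).
Species W and Species A share a more recent common ancestor with each other than either does with Species J, so Species J is the least closely related of the three.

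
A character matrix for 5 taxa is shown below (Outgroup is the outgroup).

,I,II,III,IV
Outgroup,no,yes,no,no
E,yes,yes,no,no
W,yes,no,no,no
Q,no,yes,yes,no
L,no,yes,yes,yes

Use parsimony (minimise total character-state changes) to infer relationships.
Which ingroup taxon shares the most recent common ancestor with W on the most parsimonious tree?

E

Character polarity is set by the outgroup: the derived state is whichever differs from the outgroup's state, so for II the derived state is 'no', and for the remaining characters it is 'yes'.
I (derived state 'yes') is shared by E and W — a synapomorphy uniting that clade.
II (derived state 'no') is unique to W (autapomorphy; uninformative for grouping).
Only L and Q show the derived state 'yes' for III, supporting them as a clade.
IV: derived state 'yes' in L only — an autapomorphy, so it tells us nothing about relationships among taxa.
Most parsimonious ingroup topology: ((E,W),(Q,L)).
W and E form a cherry on this tree, so they are sister taxa.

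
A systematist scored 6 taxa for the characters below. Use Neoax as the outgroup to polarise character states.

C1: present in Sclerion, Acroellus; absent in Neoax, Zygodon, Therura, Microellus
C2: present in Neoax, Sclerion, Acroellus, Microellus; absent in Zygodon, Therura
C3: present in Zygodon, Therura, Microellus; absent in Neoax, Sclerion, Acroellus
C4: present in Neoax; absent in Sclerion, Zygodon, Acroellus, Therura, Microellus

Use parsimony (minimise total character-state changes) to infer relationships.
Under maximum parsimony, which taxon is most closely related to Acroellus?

Sclerion

Character polarity is set by the outgroup: the derived state is whichever differs from the outgroup's state, so for C2, C4 the derived state is 'absent', and for the remaining characters it is 'present'.
C1 (derived state 'present') is shared by Acroellus and Sclerion — a synapomorphy uniting that clade.
C2: derived state 'absent' in Therura and Zygodon only — synapomorphy for {Therura, Zygodon}.
C3 (derived state 'present') is shared by Microellus, Therura, and Zygodon — a synapomorphy uniting that clade.
C4 (derived state 'absent') is shared by all ingroup taxa — unites the whole ingroup.
Most parsimonious ingroup topology: ((Sclerion,Acroellus),((Zygodon,Therura),Microellus)).
Acroellus and Sclerion form a cherry on this tree, so they are sister taxa.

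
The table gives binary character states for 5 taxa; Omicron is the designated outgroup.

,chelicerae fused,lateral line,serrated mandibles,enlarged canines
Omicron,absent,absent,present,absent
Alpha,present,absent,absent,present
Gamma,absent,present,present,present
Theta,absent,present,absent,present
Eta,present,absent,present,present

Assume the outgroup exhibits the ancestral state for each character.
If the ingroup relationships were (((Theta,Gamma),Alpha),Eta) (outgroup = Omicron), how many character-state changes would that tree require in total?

6

Map each character onto (((Theta,Gamma),Alpha),Eta) (rooted by Omicron) and count the minimum state changes it requires (Fitch parsimony):
chelicerae fused: 2; lateral line: 1; serrated mandibles: 2; enlarged canines: 1.
Total tree length = 6.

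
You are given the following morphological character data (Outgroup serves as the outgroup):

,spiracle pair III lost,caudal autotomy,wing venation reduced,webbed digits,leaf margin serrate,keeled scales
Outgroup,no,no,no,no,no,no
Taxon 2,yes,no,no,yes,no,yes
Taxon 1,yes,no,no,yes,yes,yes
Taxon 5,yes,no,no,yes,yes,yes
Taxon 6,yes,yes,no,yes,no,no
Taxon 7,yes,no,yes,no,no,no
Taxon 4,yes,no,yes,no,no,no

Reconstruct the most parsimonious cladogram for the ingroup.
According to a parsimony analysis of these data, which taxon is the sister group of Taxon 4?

The outgroup has state 'no' for every character, so 'yes' is the derived state throughout.
spiracle pair III lost (derived state 'yes') is shared by all ingroup taxa — unites the whole ingroup.
caudal autotomy (derived state 'yes') is unique to Taxon 6 (autapomorphy; uninformative for grouping).
wing venation reduced: derived state 'yes' in Taxon 4 and Taxon 7 only — synapomorphy for {Taxon 4, Taxon 7}.
webbed digits (derived state 'yes') is shared by Taxon 1, Taxon 2, Taxon 5, and Taxon 6 — a synapomorphy uniting that clade.
leaf margin serrate (derived state 'yes') is shared by Taxon 1 and Taxon 5 — a synapomorphy uniting that clade.
Only Taxon 1, Taxon 2, and Taxon 5 show the derived state 'yes' for keeled scales, supporting them as a clade.
Most parsimonious ingroup topology: (((Taxon 2,(Taxon 1,Taxon 5)),Taxon 6),(Taxon 7,Taxon 4)).
Taxon 4 and Taxon 7 form a cherry on this tree, so they are sister taxa.

Taxon 7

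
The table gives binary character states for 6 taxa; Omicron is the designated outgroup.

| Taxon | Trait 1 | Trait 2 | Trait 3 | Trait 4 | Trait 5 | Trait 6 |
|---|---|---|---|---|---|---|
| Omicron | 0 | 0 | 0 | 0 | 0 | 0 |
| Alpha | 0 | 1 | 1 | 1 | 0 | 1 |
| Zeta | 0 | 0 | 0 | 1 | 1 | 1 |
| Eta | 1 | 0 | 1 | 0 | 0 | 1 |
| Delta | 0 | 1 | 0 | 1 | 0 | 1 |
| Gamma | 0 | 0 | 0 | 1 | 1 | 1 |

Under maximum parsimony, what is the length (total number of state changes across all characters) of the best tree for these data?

The outgroup has state '0' for every character, so '1' is the derived state throughout.
Trait 1: derived state '1' in Eta only — an autapomorphy, so it tells us nothing about relationships among taxa.
Only Alpha and Delta show the derived state '1' for Trait 2, supporting them as a clade.
Trait 3 (state '1') occurs in Alpha and Eta but conflicts with the nesting implied by the other characters — most parsimoniously interpreted as homoplasy.
Only Alpha, Delta, Gamma, and Zeta show the derived state '1' for Trait 4, supporting them as a clade.
Trait 5: derived state '1' in Gamma and Zeta only — synapomorphy for {Gamma, Zeta}.
Trait 6 (derived state '1') is shared by all ingroup taxa — unites the whole ingroup.
Most parsimonious ingroup topology: (((Alpha,Delta),(Zeta,Gamma)),Eta).
Changes per character on this tree: Trait 1: 1; Trait 2: 1; Trait 3: 2; Trait 4: 1; Trait 5: 1; Trait 6: 1.
Total = 7.

7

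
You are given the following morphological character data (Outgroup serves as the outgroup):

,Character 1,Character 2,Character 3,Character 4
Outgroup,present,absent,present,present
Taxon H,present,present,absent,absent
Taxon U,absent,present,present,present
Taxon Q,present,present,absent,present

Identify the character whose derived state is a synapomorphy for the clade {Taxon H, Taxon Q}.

Character 3

Character polarity is set by the outgroup: the derived state is whichever differs from the outgroup's state, so for Character 1, Character 3, Character 4 the derived state is 'absent', and for the remaining characters it is 'present'.
Character 1: derived state 'absent' in Taxon U only — an autapomorphy, so it tells us nothing about relationships among taxa.
All ingroup taxa share the derived state 'present' for Character 2; it defines the ingroup but does not resolve relationships within it.
Character 3 (derived state 'absent') is shared by Taxon H and Taxon Q — a synapomorphy uniting that clade.
Character 4 (derived state 'absent') is unique to Taxon H (autapomorphy; uninformative for grouping).
Most parsimonious ingroup topology: ((Taxon H,Taxon Q),Taxon U).
The clade {Taxon H, Taxon Q} is supported by Character 3: its derived state 'absent' occurs in exactly those taxa and in no other taxon (including the outgroup).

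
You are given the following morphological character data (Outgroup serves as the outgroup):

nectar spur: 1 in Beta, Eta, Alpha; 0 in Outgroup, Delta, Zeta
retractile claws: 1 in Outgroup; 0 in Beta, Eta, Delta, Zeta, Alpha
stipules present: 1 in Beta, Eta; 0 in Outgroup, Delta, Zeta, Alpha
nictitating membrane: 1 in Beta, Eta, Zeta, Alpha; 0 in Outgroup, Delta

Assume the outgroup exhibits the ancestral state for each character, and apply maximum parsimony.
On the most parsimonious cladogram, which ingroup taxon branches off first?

Character polarity is set by the outgroup: the derived state is whichever differs from the outgroup's state, so for retractile claws the derived state is '0', and for the remaining characters it is '1'.
nectar spur (derived state '1') is shared by Alpha, Beta, and Eta — a synapomorphy uniting that clade.
All ingroup taxa share the derived state '0' for retractile claws; it defines the ingroup but does not resolve relationships within it.
stipules present: derived state '1' in Beta and Eta only — synapomorphy for {Beta, Eta}.
nictitating membrane: derived state '1' in Alpha, Beta, Eta, and Zeta only — synapomorphy for {Alpha, Beta, Eta, Zeta}.
Most parsimonious ingroup topology: ((((Beta,Eta),Alpha),Zeta),Delta).
Delta is sister to the clade containing all other ingroup taxa, so it is the earliest-diverging (most basal) ingroup lineage.

Delta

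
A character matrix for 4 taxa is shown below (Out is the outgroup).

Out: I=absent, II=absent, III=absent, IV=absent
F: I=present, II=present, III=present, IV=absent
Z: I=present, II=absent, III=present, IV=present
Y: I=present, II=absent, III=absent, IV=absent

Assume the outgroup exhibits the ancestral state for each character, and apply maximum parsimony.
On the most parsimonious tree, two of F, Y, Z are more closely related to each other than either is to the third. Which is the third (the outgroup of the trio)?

Y

The outgroup has state 'absent' for every character, so 'present' is the derived state throughout.
All ingroup taxa share the derived state 'present' for I; it defines the ingroup but does not resolve relationships within it.
II: derived state 'present' in F only — an autapomorphy, so it tells us nothing about relationships among taxa.
Only F and Z show the derived state 'present' for III, supporting them as a clade.
IV: derived state 'present' in Z only — an autapomorphy, so it tells us nothing about relationships among taxa.
Most parsimonious ingroup topology: ((F,Z),Y).
F and Z share a more recent common ancestor with each other than either does with Y, so Y is the least closely related of the three.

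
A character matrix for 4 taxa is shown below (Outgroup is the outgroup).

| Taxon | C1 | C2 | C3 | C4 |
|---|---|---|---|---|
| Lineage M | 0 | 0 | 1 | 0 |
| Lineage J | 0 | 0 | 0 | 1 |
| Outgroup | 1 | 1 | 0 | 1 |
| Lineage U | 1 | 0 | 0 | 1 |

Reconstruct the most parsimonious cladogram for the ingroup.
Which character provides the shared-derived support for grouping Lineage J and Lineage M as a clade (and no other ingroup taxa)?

C1

Character polarity is set by the outgroup: the derived state is whichever differs from the outgroup's state, so for C1, C2, C4 the derived state is '0', and for the remaining characters it is '1'.
C1 (derived state '0') is shared by Lineage J and Lineage M — a synapomorphy uniting that clade.
C2 (derived state '0') is shared by all ingroup taxa — unites the whole ingroup.
C3 (derived state '1') is unique to Lineage M (autapomorphy; uninformative for grouping).
C4: derived state '0' in Lineage M only — an autapomorphy, so it tells us nothing about relationships among taxa.
Most parsimonious ingroup topology: ((Lineage M,Lineage J),Lineage U).
The clade {Lineage J, Lineage M} is supported by C1: its derived state '0' occurs in exactly those taxa and in no other taxon (including the outgroup).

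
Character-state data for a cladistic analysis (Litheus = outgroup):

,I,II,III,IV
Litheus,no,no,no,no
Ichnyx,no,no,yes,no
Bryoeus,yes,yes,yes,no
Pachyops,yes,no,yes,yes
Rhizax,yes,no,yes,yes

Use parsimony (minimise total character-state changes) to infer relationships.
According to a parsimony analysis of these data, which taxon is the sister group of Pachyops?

The outgroup has state 'no' for every character, so 'yes' is the derived state throughout.
I: derived state 'yes' in Bryoeus, Pachyops, and Rhizax only — synapomorphy for {Bryoeus, Pachyops, Rhizax}.
II: derived state 'yes' in Bryoeus only — an autapomorphy, so it tells us nothing about relationships among taxa.
All ingroup taxa share the derived state 'yes' for III; it defines the ingroup but does not resolve relationships within it.
IV (derived state 'yes') is shared by Pachyops and Rhizax — a synapomorphy uniting that clade.
Most parsimonious ingroup topology: (Ichnyx,(Bryoeus,(Pachyops,Rhizax))).
Pachyops and Rhizax form a cherry on this tree, so they are sister taxa.

Rhizax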